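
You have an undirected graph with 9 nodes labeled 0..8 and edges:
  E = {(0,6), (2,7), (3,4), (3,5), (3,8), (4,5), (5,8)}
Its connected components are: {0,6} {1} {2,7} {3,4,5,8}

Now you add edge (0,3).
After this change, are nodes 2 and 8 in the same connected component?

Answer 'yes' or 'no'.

Initial components: {0,6} {1} {2,7} {3,4,5,8}
Adding edge (0,3): merges {0,6} and {3,4,5,8}.
New components: {0,3,4,5,6,8} {1} {2,7}
Are 2 and 8 in the same component? no

Answer: no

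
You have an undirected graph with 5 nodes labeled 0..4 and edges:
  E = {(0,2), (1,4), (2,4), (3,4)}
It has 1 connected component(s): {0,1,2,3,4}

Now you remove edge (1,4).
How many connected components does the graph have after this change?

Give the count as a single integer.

Answer: 2

Derivation:
Initial component count: 1
Remove (1,4): it was a bridge. Count increases: 1 -> 2.
  After removal, components: {0,2,3,4} {1}
New component count: 2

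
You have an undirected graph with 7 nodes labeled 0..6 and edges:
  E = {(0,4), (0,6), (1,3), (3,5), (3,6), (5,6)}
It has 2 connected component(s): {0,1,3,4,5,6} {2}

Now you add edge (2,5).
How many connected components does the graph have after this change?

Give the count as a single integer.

Answer: 1

Derivation:
Initial component count: 2
Add (2,5): merges two components. Count decreases: 2 -> 1.
New component count: 1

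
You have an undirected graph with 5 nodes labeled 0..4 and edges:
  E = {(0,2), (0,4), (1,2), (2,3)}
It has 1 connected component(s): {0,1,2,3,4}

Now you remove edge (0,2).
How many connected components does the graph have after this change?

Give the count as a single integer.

Answer: 2

Derivation:
Initial component count: 1
Remove (0,2): it was a bridge. Count increases: 1 -> 2.
  After removal, components: {0,4} {1,2,3}
New component count: 2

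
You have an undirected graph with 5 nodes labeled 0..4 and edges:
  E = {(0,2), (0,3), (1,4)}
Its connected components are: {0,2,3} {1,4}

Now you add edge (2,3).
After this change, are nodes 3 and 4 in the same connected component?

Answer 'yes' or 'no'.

Answer: no

Derivation:
Initial components: {0,2,3} {1,4}
Adding edge (2,3): both already in same component {0,2,3}. No change.
New components: {0,2,3} {1,4}
Are 3 and 4 in the same component? no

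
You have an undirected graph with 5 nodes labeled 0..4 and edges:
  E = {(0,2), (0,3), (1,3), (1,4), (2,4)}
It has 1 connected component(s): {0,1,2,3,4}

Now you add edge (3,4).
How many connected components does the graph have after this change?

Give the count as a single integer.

Answer: 1

Derivation:
Initial component count: 1
Add (3,4): endpoints already in same component. Count unchanged: 1.
New component count: 1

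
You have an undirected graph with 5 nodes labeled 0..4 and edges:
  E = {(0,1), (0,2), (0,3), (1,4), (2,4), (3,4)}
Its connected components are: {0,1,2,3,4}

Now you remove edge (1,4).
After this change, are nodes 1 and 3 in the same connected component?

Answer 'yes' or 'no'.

Answer: yes

Derivation:
Initial components: {0,1,2,3,4}
Removing edge (1,4): not a bridge — component count unchanged at 1.
New components: {0,1,2,3,4}
Are 1 and 3 in the same component? yes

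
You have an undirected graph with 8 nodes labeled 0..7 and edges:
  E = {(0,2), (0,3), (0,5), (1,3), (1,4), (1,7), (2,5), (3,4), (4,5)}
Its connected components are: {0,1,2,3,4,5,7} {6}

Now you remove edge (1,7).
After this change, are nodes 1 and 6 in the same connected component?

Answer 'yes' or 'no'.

Initial components: {0,1,2,3,4,5,7} {6}
Removing edge (1,7): it was a bridge — component count 2 -> 3.
New components: {0,1,2,3,4,5} {6} {7}
Are 1 and 6 in the same component? no

Answer: no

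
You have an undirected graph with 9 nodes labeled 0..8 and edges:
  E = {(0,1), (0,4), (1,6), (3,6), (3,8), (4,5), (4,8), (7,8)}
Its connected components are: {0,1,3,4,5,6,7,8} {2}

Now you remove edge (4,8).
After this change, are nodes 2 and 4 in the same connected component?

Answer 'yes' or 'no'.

Initial components: {0,1,3,4,5,6,7,8} {2}
Removing edge (4,8): not a bridge — component count unchanged at 2.
New components: {0,1,3,4,5,6,7,8} {2}
Are 2 and 4 in the same component? no

Answer: no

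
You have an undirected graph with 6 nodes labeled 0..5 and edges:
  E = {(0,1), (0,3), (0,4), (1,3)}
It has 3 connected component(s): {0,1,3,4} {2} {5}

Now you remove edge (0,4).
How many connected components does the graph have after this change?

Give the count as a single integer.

Answer: 4

Derivation:
Initial component count: 3
Remove (0,4): it was a bridge. Count increases: 3 -> 4.
  After removal, components: {0,1,3} {2} {4} {5}
New component count: 4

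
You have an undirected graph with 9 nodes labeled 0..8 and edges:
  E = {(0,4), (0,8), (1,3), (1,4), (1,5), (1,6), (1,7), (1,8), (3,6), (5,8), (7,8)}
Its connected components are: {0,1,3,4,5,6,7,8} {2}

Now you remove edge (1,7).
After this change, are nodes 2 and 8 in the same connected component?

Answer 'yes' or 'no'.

Answer: no

Derivation:
Initial components: {0,1,3,4,5,6,7,8} {2}
Removing edge (1,7): not a bridge — component count unchanged at 2.
New components: {0,1,3,4,5,6,7,8} {2}
Are 2 and 8 in the same component? no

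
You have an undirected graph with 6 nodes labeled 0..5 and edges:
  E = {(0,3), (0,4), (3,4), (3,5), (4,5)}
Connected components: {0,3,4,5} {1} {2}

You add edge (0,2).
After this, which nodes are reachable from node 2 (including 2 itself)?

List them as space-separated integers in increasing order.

Answer: 0 2 3 4 5

Derivation:
Before: nodes reachable from 2: {2}
Adding (0,2): merges 2's component with another. Reachability grows.
After: nodes reachable from 2: {0,2,3,4,5}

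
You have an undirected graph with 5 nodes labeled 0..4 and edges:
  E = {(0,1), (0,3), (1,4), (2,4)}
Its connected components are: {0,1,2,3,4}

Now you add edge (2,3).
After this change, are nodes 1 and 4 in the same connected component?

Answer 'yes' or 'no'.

Answer: yes

Derivation:
Initial components: {0,1,2,3,4}
Adding edge (2,3): both already in same component {0,1,2,3,4}. No change.
New components: {0,1,2,3,4}
Are 1 and 4 in the same component? yes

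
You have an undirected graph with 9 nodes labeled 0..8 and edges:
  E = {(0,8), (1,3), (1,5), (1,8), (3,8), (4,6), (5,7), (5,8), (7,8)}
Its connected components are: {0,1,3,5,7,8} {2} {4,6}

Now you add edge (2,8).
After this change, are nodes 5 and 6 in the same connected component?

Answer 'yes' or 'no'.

Initial components: {0,1,3,5,7,8} {2} {4,6}
Adding edge (2,8): merges {2} and {0,1,3,5,7,8}.
New components: {0,1,2,3,5,7,8} {4,6}
Are 5 and 6 in the same component? no

Answer: no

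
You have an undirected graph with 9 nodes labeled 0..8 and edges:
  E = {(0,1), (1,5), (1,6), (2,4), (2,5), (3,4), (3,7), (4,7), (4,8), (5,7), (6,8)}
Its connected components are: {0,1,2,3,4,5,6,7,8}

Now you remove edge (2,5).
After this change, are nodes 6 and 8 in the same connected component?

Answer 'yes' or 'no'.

Initial components: {0,1,2,3,4,5,6,7,8}
Removing edge (2,5): not a bridge — component count unchanged at 1.
New components: {0,1,2,3,4,5,6,7,8}
Are 6 and 8 in the same component? yes

Answer: yes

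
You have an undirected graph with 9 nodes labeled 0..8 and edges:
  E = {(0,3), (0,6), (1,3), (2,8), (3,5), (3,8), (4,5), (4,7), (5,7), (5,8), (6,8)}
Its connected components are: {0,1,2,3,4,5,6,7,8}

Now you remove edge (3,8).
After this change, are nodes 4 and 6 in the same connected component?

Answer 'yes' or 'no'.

Answer: yes

Derivation:
Initial components: {0,1,2,3,4,5,6,7,8}
Removing edge (3,8): not a bridge — component count unchanged at 1.
New components: {0,1,2,3,4,5,6,7,8}
Are 4 and 6 in the same component? yes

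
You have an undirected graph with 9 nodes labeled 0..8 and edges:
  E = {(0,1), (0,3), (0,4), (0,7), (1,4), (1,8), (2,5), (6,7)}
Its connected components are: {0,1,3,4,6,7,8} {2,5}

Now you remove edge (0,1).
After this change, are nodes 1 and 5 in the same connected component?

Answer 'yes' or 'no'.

Initial components: {0,1,3,4,6,7,8} {2,5}
Removing edge (0,1): not a bridge — component count unchanged at 2.
New components: {0,1,3,4,6,7,8} {2,5}
Are 1 and 5 in the same component? no

Answer: no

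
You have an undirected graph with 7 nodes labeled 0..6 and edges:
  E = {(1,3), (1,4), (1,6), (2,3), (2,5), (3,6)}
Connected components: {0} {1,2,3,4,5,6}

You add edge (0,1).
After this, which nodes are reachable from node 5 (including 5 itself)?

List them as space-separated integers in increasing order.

Before: nodes reachable from 5: {1,2,3,4,5,6}
Adding (0,1): merges 5's component with another. Reachability grows.
After: nodes reachable from 5: {0,1,2,3,4,5,6}

Answer: 0 1 2 3 4 5 6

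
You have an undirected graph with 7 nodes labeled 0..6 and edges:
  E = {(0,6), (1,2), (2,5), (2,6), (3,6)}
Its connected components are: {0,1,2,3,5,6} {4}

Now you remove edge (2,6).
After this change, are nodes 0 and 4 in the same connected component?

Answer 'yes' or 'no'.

Initial components: {0,1,2,3,5,6} {4}
Removing edge (2,6): it was a bridge — component count 2 -> 3.
New components: {0,3,6} {1,2,5} {4}
Are 0 and 4 in the same component? no

Answer: no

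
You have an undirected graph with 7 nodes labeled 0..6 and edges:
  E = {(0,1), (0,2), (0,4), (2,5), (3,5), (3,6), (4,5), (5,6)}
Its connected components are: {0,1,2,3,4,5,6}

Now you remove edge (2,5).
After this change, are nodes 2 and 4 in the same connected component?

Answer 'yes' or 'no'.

Initial components: {0,1,2,3,4,5,6}
Removing edge (2,5): not a bridge — component count unchanged at 1.
New components: {0,1,2,3,4,5,6}
Are 2 and 4 in the same component? yes

Answer: yes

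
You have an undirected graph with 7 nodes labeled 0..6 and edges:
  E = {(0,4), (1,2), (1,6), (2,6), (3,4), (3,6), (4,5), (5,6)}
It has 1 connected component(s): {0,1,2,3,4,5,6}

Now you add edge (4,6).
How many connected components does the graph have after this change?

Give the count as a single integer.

Answer: 1

Derivation:
Initial component count: 1
Add (4,6): endpoints already in same component. Count unchanged: 1.
New component count: 1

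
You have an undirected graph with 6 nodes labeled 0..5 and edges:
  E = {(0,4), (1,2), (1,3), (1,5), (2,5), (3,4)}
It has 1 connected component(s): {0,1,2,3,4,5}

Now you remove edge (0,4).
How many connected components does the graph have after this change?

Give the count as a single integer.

Initial component count: 1
Remove (0,4): it was a bridge. Count increases: 1 -> 2.
  After removal, components: {0} {1,2,3,4,5}
New component count: 2

Answer: 2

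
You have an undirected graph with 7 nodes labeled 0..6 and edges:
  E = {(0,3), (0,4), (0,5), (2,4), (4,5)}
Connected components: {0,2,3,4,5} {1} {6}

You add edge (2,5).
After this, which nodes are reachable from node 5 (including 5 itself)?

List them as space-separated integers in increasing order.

Before: nodes reachable from 5: {0,2,3,4,5}
Adding (2,5): both endpoints already in same component. Reachability from 5 unchanged.
After: nodes reachable from 5: {0,2,3,4,5}

Answer: 0 2 3 4 5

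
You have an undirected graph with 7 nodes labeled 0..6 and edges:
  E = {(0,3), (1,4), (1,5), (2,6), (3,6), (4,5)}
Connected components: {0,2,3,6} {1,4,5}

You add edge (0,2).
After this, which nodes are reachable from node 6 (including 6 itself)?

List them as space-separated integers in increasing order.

Answer: 0 2 3 6

Derivation:
Before: nodes reachable from 6: {0,2,3,6}
Adding (0,2): both endpoints already in same component. Reachability from 6 unchanged.
After: nodes reachable from 6: {0,2,3,6}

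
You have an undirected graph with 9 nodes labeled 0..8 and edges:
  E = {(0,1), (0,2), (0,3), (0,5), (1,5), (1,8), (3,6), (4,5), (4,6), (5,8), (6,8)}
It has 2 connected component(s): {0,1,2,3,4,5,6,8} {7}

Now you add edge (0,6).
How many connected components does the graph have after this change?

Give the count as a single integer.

Initial component count: 2
Add (0,6): endpoints already in same component. Count unchanged: 2.
New component count: 2

Answer: 2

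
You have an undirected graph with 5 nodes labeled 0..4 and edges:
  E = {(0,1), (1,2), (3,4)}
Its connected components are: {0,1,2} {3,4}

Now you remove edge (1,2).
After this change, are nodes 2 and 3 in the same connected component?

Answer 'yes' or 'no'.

Initial components: {0,1,2} {3,4}
Removing edge (1,2): it was a bridge — component count 2 -> 3.
New components: {0,1} {2} {3,4}
Are 2 and 3 in the same component? no

Answer: no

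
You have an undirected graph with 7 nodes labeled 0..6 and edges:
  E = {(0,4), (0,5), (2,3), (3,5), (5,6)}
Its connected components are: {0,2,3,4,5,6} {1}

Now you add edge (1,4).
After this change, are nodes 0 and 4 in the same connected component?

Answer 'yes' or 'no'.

Initial components: {0,2,3,4,5,6} {1}
Adding edge (1,4): merges {1} and {0,2,3,4,5,6}.
New components: {0,1,2,3,4,5,6}
Are 0 and 4 in the same component? yes

Answer: yes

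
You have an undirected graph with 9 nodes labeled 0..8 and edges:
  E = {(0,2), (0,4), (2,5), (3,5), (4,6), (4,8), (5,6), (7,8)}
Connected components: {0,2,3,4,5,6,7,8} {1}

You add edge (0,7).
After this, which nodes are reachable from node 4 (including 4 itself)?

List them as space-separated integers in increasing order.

Answer: 0 2 3 4 5 6 7 8

Derivation:
Before: nodes reachable from 4: {0,2,3,4,5,6,7,8}
Adding (0,7): both endpoints already in same component. Reachability from 4 unchanged.
After: nodes reachable from 4: {0,2,3,4,5,6,7,8}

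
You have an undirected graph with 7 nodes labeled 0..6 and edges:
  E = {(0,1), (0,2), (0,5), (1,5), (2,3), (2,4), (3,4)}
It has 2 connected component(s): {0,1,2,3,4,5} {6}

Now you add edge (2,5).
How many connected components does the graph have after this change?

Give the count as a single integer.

Initial component count: 2
Add (2,5): endpoints already in same component. Count unchanged: 2.
New component count: 2

Answer: 2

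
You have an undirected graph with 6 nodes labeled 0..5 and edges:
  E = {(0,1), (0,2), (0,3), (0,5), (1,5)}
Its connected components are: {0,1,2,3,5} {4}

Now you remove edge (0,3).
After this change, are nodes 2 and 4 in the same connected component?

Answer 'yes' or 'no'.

Answer: no

Derivation:
Initial components: {0,1,2,3,5} {4}
Removing edge (0,3): it was a bridge — component count 2 -> 3.
New components: {0,1,2,5} {3} {4}
Are 2 and 4 in the same component? no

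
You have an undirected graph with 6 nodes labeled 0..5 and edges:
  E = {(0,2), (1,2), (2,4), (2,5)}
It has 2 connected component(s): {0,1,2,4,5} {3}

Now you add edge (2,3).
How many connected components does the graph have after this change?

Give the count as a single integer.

Answer: 1

Derivation:
Initial component count: 2
Add (2,3): merges two components. Count decreases: 2 -> 1.
New component count: 1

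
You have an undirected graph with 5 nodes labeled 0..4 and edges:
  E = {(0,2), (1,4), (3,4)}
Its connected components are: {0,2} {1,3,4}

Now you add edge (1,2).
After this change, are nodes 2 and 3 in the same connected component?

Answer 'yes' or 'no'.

Initial components: {0,2} {1,3,4}
Adding edge (1,2): merges {1,3,4} and {0,2}.
New components: {0,1,2,3,4}
Are 2 and 3 in the same component? yes

Answer: yes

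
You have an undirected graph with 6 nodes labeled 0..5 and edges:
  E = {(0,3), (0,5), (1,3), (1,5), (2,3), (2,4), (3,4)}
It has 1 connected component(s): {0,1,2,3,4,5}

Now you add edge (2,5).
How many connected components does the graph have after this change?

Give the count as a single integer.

Initial component count: 1
Add (2,5): endpoints already in same component. Count unchanged: 1.
New component count: 1

Answer: 1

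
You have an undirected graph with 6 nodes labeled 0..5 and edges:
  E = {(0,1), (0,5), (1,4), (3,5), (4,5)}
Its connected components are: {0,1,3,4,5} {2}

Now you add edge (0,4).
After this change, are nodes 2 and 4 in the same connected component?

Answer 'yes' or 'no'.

Answer: no

Derivation:
Initial components: {0,1,3,4,5} {2}
Adding edge (0,4): both already in same component {0,1,3,4,5}. No change.
New components: {0,1,3,4,5} {2}
Are 2 and 4 in the same component? no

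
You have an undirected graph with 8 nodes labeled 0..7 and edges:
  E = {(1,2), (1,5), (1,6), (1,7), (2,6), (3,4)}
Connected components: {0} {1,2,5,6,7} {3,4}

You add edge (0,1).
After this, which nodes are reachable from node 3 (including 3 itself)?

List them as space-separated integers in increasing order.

Before: nodes reachable from 3: {3,4}
Adding (0,1): merges two components, but neither contains 3. Reachability from 3 unchanged.
After: nodes reachable from 3: {3,4}

Answer: 3 4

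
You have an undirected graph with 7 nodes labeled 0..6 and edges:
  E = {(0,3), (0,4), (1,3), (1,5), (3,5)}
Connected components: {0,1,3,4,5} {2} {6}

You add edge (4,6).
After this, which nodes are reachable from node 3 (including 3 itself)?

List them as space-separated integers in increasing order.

Answer: 0 1 3 4 5 6

Derivation:
Before: nodes reachable from 3: {0,1,3,4,5}
Adding (4,6): merges 3's component with another. Reachability grows.
After: nodes reachable from 3: {0,1,3,4,5,6}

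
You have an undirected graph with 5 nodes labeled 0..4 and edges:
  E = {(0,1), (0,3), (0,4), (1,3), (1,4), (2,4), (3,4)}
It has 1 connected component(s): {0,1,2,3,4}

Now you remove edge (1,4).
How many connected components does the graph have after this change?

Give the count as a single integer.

Answer: 1

Derivation:
Initial component count: 1
Remove (1,4): not a bridge. Count unchanged: 1.
  After removal, components: {0,1,2,3,4}
New component count: 1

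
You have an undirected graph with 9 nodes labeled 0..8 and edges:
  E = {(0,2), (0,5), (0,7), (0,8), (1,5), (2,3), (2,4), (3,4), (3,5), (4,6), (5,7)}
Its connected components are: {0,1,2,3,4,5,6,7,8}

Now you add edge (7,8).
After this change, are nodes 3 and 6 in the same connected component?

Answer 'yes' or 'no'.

Initial components: {0,1,2,3,4,5,6,7,8}
Adding edge (7,8): both already in same component {0,1,2,3,4,5,6,7,8}. No change.
New components: {0,1,2,3,4,5,6,7,8}
Are 3 and 6 in the same component? yes

Answer: yes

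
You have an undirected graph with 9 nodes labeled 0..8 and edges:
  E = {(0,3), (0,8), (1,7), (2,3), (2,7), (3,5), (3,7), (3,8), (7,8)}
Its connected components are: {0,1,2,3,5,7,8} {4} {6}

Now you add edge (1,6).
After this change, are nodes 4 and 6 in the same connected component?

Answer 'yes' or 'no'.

Initial components: {0,1,2,3,5,7,8} {4} {6}
Adding edge (1,6): merges {0,1,2,3,5,7,8} and {6}.
New components: {0,1,2,3,5,6,7,8} {4}
Are 4 and 6 in the same component? no

Answer: no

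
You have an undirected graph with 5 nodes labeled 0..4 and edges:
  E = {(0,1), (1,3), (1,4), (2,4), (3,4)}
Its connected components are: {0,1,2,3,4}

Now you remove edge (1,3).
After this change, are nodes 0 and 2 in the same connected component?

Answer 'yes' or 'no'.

Initial components: {0,1,2,3,4}
Removing edge (1,3): not a bridge — component count unchanged at 1.
New components: {0,1,2,3,4}
Are 0 and 2 in the same component? yes

Answer: yes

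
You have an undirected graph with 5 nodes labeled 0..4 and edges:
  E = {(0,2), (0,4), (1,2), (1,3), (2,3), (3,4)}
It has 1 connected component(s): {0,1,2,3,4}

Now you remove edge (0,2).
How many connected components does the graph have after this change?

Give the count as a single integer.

Answer: 1

Derivation:
Initial component count: 1
Remove (0,2): not a bridge. Count unchanged: 1.
  After removal, components: {0,1,2,3,4}
New component count: 1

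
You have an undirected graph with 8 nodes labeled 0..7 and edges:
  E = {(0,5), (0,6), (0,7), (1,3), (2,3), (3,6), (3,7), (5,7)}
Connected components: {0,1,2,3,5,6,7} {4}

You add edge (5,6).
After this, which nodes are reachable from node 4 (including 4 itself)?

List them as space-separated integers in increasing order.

Answer: 4

Derivation:
Before: nodes reachable from 4: {4}
Adding (5,6): both endpoints already in same component. Reachability from 4 unchanged.
After: nodes reachable from 4: {4}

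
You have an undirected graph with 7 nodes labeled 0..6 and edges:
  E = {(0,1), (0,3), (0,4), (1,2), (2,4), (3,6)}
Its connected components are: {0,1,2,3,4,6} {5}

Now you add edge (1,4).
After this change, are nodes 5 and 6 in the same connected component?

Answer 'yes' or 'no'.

Initial components: {0,1,2,3,4,6} {5}
Adding edge (1,4): both already in same component {0,1,2,3,4,6}. No change.
New components: {0,1,2,3,4,6} {5}
Are 5 and 6 in the same component? no

Answer: no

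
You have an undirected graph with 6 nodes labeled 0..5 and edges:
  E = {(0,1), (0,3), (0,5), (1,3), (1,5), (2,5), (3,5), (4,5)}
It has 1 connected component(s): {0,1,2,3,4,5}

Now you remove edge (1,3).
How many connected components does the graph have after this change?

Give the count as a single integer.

Initial component count: 1
Remove (1,3): not a bridge. Count unchanged: 1.
  After removal, components: {0,1,2,3,4,5}
New component count: 1

Answer: 1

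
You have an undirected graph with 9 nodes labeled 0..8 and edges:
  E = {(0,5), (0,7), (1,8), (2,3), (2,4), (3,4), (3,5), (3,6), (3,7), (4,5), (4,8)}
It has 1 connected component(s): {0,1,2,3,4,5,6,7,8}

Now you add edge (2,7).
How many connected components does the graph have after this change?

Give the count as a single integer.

Initial component count: 1
Add (2,7): endpoints already in same component. Count unchanged: 1.
New component count: 1

Answer: 1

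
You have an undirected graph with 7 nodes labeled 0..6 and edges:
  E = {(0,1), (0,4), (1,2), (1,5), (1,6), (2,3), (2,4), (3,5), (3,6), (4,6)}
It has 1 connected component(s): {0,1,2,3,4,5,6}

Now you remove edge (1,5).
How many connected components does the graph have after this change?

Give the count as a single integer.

Initial component count: 1
Remove (1,5): not a bridge. Count unchanged: 1.
  After removal, components: {0,1,2,3,4,5,6}
New component count: 1

Answer: 1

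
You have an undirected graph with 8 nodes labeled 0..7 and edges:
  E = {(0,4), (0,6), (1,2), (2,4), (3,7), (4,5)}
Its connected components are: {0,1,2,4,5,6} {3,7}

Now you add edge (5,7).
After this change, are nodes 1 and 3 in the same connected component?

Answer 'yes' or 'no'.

Answer: yes

Derivation:
Initial components: {0,1,2,4,5,6} {3,7}
Adding edge (5,7): merges {0,1,2,4,5,6} and {3,7}.
New components: {0,1,2,3,4,5,6,7}
Are 1 and 3 in the same component? yes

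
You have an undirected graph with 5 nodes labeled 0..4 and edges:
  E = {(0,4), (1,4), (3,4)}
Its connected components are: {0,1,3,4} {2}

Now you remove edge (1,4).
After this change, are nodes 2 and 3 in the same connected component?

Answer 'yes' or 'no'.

Answer: no

Derivation:
Initial components: {0,1,3,4} {2}
Removing edge (1,4): it was a bridge — component count 2 -> 3.
New components: {0,3,4} {1} {2}
Are 2 and 3 in the same component? no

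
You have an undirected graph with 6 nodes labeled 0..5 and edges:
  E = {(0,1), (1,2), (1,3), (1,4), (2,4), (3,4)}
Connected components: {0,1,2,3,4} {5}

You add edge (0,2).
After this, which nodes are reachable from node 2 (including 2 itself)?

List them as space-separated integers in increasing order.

Answer: 0 1 2 3 4

Derivation:
Before: nodes reachable from 2: {0,1,2,3,4}
Adding (0,2): both endpoints already in same component. Reachability from 2 unchanged.
After: nodes reachable from 2: {0,1,2,3,4}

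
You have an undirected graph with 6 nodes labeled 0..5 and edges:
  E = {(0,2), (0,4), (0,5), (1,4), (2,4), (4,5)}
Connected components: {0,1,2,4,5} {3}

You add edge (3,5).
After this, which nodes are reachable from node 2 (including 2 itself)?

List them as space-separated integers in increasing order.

Before: nodes reachable from 2: {0,1,2,4,5}
Adding (3,5): merges 2's component with another. Reachability grows.
After: nodes reachable from 2: {0,1,2,3,4,5}

Answer: 0 1 2 3 4 5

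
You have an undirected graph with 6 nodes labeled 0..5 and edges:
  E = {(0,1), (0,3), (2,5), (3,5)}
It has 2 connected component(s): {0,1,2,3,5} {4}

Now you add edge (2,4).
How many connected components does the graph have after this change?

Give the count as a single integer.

Initial component count: 2
Add (2,4): merges two components. Count decreases: 2 -> 1.
New component count: 1

Answer: 1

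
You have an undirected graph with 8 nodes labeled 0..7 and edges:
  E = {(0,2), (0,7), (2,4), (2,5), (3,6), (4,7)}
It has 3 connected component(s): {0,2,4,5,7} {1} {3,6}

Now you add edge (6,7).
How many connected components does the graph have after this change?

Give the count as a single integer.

Initial component count: 3
Add (6,7): merges two components. Count decreases: 3 -> 2.
New component count: 2

Answer: 2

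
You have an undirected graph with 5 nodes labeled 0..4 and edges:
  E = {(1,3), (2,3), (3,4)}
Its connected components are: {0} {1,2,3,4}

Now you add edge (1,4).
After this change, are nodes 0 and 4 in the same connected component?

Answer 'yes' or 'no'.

Answer: no

Derivation:
Initial components: {0} {1,2,3,4}
Adding edge (1,4): both already in same component {1,2,3,4}. No change.
New components: {0} {1,2,3,4}
Are 0 and 4 in the same component? no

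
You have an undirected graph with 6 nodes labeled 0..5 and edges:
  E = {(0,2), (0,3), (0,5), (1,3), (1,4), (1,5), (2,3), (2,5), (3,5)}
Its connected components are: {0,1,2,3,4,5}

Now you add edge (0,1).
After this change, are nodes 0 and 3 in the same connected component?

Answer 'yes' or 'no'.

Answer: yes

Derivation:
Initial components: {0,1,2,3,4,5}
Adding edge (0,1): both already in same component {0,1,2,3,4,5}. No change.
New components: {0,1,2,3,4,5}
Are 0 and 3 in the same component? yes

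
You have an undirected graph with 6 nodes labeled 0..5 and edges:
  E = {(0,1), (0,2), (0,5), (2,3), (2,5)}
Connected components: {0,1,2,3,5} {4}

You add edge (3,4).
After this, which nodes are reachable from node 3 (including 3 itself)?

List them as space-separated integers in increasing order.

Answer: 0 1 2 3 4 5

Derivation:
Before: nodes reachable from 3: {0,1,2,3,5}
Adding (3,4): merges 3's component with another. Reachability grows.
After: nodes reachable from 3: {0,1,2,3,4,5}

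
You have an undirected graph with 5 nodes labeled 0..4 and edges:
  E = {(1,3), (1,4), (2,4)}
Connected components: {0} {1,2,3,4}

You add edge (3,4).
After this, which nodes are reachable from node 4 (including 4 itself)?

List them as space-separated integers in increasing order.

Before: nodes reachable from 4: {1,2,3,4}
Adding (3,4): both endpoints already in same component. Reachability from 4 unchanged.
After: nodes reachable from 4: {1,2,3,4}

Answer: 1 2 3 4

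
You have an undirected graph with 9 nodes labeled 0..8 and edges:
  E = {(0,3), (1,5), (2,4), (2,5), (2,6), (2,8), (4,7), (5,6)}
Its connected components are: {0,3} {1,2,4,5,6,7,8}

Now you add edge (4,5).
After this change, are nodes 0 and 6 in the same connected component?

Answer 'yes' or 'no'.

Answer: no

Derivation:
Initial components: {0,3} {1,2,4,5,6,7,8}
Adding edge (4,5): both already in same component {1,2,4,5,6,7,8}. No change.
New components: {0,3} {1,2,4,5,6,7,8}
Are 0 and 6 in the same component? no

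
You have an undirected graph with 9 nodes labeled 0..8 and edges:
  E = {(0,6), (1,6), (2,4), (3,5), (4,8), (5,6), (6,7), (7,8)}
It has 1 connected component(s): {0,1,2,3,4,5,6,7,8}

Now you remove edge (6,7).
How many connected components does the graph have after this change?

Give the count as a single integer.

Initial component count: 1
Remove (6,7): it was a bridge. Count increases: 1 -> 2.
  After removal, components: {0,1,3,5,6} {2,4,7,8}
New component count: 2

Answer: 2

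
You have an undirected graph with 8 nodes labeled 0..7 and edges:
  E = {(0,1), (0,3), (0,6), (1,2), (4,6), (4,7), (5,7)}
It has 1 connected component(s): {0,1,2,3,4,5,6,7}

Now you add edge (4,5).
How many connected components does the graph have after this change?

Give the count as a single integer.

Answer: 1

Derivation:
Initial component count: 1
Add (4,5): endpoints already in same component. Count unchanged: 1.
New component count: 1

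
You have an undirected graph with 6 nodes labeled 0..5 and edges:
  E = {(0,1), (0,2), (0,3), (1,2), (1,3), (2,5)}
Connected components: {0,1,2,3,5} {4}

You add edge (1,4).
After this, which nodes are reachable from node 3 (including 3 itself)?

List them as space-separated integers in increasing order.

Answer: 0 1 2 3 4 5

Derivation:
Before: nodes reachable from 3: {0,1,2,3,5}
Adding (1,4): merges 3's component with another. Reachability grows.
After: nodes reachable from 3: {0,1,2,3,4,5}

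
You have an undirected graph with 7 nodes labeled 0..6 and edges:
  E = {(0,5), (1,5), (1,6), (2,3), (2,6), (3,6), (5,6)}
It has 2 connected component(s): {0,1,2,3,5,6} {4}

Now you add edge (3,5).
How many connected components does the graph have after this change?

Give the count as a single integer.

Answer: 2

Derivation:
Initial component count: 2
Add (3,5): endpoints already in same component. Count unchanged: 2.
New component count: 2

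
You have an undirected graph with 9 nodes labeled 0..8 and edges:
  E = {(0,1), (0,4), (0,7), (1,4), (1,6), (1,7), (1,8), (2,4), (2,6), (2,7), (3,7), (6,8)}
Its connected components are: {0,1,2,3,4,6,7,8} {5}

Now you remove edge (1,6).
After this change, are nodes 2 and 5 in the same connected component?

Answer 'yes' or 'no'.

Answer: no

Derivation:
Initial components: {0,1,2,3,4,6,7,8} {5}
Removing edge (1,6): not a bridge — component count unchanged at 2.
New components: {0,1,2,3,4,6,7,8} {5}
Are 2 and 5 in the same component? no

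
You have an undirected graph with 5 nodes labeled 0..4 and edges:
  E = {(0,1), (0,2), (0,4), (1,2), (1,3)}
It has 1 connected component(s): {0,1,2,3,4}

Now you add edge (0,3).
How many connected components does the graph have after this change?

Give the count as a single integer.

Answer: 1

Derivation:
Initial component count: 1
Add (0,3): endpoints already in same component. Count unchanged: 1.
New component count: 1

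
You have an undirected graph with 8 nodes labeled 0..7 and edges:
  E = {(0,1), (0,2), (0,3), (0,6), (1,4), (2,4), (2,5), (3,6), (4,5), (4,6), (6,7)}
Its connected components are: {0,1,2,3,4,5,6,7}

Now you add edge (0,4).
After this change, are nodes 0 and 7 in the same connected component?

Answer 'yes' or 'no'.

Initial components: {0,1,2,3,4,5,6,7}
Adding edge (0,4): both already in same component {0,1,2,3,4,5,6,7}. No change.
New components: {0,1,2,3,4,5,6,7}
Are 0 and 7 in the same component? yes

Answer: yes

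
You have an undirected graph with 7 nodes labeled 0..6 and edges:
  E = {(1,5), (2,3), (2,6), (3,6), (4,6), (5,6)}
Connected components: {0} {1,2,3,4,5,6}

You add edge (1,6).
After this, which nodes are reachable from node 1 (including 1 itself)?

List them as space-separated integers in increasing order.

Before: nodes reachable from 1: {1,2,3,4,5,6}
Adding (1,6): both endpoints already in same component. Reachability from 1 unchanged.
After: nodes reachable from 1: {1,2,3,4,5,6}

Answer: 1 2 3 4 5 6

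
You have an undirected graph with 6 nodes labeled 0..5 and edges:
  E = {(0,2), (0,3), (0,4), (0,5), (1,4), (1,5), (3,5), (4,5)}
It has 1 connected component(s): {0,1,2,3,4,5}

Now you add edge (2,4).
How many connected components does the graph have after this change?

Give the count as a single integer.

Answer: 1

Derivation:
Initial component count: 1
Add (2,4): endpoints already in same component. Count unchanged: 1.
New component count: 1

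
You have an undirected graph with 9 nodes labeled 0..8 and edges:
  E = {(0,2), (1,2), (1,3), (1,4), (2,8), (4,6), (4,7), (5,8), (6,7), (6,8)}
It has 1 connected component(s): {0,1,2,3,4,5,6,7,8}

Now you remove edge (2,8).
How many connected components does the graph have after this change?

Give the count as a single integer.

Initial component count: 1
Remove (2,8): not a bridge. Count unchanged: 1.
  After removal, components: {0,1,2,3,4,5,6,7,8}
New component count: 1

Answer: 1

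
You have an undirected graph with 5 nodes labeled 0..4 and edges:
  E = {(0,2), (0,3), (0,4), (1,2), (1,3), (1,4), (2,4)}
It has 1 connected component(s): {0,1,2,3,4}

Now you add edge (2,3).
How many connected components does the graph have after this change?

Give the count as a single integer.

Initial component count: 1
Add (2,3): endpoints already in same component. Count unchanged: 1.
New component count: 1

Answer: 1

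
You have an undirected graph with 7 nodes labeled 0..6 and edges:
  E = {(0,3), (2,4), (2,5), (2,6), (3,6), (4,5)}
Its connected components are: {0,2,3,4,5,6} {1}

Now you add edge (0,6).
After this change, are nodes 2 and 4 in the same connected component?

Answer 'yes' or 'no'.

Answer: yes

Derivation:
Initial components: {0,2,3,4,5,6} {1}
Adding edge (0,6): both already in same component {0,2,3,4,5,6}. No change.
New components: {0,2,3,4,5,6} {1}
Are 2 and 4 in the same component? yes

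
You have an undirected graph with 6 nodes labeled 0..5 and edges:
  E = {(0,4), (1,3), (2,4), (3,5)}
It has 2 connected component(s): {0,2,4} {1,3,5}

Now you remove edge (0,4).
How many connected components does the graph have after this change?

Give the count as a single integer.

Answer: 3

Derivation:
Initial component count: 2
Remove (0,4): it was a bridge. Count increases: 2 -> 3.
  After removal, components: {0} {1,3,5} {2,4}
New component count: 3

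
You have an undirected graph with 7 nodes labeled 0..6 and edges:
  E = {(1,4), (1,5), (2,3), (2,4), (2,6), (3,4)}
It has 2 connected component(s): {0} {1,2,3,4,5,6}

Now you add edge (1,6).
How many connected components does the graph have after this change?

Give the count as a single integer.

Initial component count: 2
Add (1,6): endpoints already in same component. Count unchanged: 2.
New component count: 2

Answer: 2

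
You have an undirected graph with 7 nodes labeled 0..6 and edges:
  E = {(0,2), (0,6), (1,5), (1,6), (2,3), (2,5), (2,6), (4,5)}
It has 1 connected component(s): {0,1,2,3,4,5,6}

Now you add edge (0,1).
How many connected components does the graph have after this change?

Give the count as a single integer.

Answer: 1

Derivation:
Initial component count: 1
Add (0,1): endpoints already in same component. Count unchanged: 1.
New component count: 1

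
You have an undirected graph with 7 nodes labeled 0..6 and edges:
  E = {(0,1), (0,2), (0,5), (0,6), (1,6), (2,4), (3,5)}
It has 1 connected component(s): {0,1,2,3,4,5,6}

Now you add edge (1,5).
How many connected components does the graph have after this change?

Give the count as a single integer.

Initial component count: 1
Add (1,5): endpoints already in same component. Count unchanged: 1.
New component count: 1

Answer: 1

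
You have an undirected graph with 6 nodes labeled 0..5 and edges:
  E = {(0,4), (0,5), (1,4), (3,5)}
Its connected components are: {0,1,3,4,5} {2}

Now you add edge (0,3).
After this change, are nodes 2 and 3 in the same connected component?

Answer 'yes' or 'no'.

Answer: no

Derivation:
Initial components: {0,1,3,4,5} {2}
Adding edge (0,3): both already in same component {0,1,3,4,5}. No change.
New components: {0,1,3,4,5} {2}
Are 2 and 3 in the same component? no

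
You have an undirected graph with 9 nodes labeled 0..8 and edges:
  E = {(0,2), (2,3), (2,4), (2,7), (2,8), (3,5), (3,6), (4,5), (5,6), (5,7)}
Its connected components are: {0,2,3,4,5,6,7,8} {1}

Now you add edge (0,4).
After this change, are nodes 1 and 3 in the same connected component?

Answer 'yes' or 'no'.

Answer: no

Derivation:
Initial components: {0,2,3,4,5,6,7,8} {1}
Adding edge (0,4): both already in same component {0,2,3,4,5,6,7,8}. No change.
New components: {0,2,3,4,5,6,7,8} {1}
Are 1 and 3 in the same component? no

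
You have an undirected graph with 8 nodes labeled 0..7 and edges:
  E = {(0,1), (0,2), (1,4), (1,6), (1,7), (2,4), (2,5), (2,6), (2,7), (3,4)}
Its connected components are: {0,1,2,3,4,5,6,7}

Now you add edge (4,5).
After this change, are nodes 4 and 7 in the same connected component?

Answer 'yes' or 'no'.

Initial components: {0,1,2,3,4,5,6,7}
Adding edge (4,5): both already in same component {0,1,2,3,4,5,6,7}. No change.
New components: {0,1,2,3,4,5,6,7}
Are 4 and 7 in the same component? yes

Answer: yes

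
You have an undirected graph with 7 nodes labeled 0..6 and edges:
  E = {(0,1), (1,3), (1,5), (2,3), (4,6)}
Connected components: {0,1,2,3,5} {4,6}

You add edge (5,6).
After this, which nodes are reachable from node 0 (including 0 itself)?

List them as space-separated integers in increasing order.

Answer: 0 1 2 3 4 5 6

Derivation:
Before: nodes reachable from 0: {0,1,2,3,5}
Adding (5,6): merges 0's component with another. Reachability grows.
After: nodes reachable from 0: {0,1,2,3,4,5,6}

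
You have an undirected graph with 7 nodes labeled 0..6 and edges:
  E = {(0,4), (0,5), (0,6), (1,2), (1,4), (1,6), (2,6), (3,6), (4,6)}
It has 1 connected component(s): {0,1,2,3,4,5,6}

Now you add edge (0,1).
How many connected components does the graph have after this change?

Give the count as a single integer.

Answer: 1

Derivation:
Initial component count: 1
Add (0,1): endpoints already in same component. Count unchanged: 1.
New component count: 1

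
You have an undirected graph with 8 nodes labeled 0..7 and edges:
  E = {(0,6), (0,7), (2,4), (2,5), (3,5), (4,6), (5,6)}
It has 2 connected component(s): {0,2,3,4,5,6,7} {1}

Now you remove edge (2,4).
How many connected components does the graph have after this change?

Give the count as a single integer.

Initial component count: 2
Remove (2,4): not a bridge. Count unchanged: 2.
  After removal, components: {0,2,3,4,5,6,7} {1}
New component count: 2

Answer: 2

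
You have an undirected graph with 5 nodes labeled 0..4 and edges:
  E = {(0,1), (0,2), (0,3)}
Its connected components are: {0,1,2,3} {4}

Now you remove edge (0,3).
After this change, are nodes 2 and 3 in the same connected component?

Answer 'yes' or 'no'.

Answer: no

Derivation:
Initial components: {0,1,2,3} {4}
Removing edge (0,3): it was a bridge — component count 2 -> 3.
New components: {0,1,2} {3} {4}
Are 2 and 3 in the same component? no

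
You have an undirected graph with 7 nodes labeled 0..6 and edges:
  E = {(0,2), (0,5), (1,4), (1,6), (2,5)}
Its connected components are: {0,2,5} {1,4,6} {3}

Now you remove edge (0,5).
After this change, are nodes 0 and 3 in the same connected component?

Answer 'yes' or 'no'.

Initial components: {0,2,5} {1,4,6} {3}
Removing edge (0,5): not a bridge — component count unchanged at 3.
New components: {0,2,5} {1,4,6} {3}
Are 0 and 3 in the same component? no

Answer: no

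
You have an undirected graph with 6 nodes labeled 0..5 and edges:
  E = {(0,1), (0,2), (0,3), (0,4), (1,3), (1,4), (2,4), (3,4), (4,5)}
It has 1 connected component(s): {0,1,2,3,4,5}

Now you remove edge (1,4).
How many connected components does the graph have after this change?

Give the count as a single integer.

Initial component count: 1
Remove (1,4): not a bridge. Count unchanged: 1.
  After removal, components: {0,1,2,3,4,5}
New component count: 1

Answer: 1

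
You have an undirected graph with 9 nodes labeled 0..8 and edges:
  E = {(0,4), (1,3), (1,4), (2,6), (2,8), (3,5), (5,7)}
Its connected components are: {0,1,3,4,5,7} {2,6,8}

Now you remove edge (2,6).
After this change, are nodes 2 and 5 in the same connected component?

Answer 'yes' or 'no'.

Initial components: {0,1,3,4,5,7} {2,6,8}
Removing edge (2,6): it was a bridge — component count 2 -> 3.
New components: {0,1,3,4,5,7} {2,8} {6}
Are 2 and 5 in the same component? no

Answer: no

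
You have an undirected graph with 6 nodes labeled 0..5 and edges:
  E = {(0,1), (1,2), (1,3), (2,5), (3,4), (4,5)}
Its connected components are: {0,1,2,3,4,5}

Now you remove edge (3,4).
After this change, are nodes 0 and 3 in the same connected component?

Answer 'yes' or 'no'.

Initial components: {0,1,2,3,4,5}
Removing edge (3,4): not a bridge — component count unchanged at 1.
New components: {0,1,2,3,4,5}
Are 0 and 3 in the same component? yes

Answer: yes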